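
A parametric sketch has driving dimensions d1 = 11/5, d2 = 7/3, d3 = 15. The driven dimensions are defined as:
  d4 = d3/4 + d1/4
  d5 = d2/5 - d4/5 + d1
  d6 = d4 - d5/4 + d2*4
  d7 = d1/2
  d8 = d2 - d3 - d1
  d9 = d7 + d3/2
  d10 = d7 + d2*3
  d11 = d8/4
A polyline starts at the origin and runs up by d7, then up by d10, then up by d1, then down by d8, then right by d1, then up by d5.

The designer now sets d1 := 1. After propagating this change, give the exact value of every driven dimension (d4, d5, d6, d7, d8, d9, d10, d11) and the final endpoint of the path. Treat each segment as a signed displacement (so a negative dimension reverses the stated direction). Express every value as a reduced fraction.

Apply edit: d1 := 1
  d4 = d3/4 + d1/4 = 4
  d5 = d2/5 - d4/5 + d1 = 2/3
  d6 = d4 - d5/4 + d2*4 = 79/6
  d7 = d1/2 = 1/2
  d8 = d2 - d3 - d1 = -41/3
  d9 = d7 + d3/2 = 8
  d10 = d7 + d2*3 = 15/2
  d11 = d8/4 = -41/12
Walk from origin (0, 0):
  seg 1: up by d7 = 1/2 → (0, 1/2)
  seg 2: up by d10 = 15/2 → (0, 8)
  seg 3: up by d1 = 1 → (0, 9)
  seg 4: down by d8 = -41/3 → (0, 68/3)
  seg 5: right by d1 = 1 → (1, 68/3)
  seg 6: up by d5 = 2/3 → (1, 70/3)

d4 = 4
d5 = 2/3
d6 = 79/6
d7 = 1/2
d8 = -41/3
d9 = 8
d10 = 15/2
d11 = -41/12
endpoint = (1, 70/3)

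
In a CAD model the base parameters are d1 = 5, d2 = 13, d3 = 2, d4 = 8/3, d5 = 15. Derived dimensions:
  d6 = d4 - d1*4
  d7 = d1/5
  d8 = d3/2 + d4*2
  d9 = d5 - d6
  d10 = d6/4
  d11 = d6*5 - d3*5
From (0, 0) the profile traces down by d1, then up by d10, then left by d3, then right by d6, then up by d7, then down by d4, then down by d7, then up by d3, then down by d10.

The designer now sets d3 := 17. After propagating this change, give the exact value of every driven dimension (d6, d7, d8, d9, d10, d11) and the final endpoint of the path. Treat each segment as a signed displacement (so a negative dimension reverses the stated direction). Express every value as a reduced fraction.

Apply edit: d3 := 17
  d6 = d4 - d1*4 = -52/3
  d7 = d1/5 = 1
  d8 = d3/2 + d4*2 = 83/6
  d9 = d5 - d6 = 97/3
  d10 = d6/4 = -13/3
  d11 = d6*5 - d3*5 = -515/3
Walk from origin (0, 0):
  seg 1: down by d1 = 5 → (0, -5)
  seg 2: up by d10 = -13/3 → (0, -28/3)
  seg 3: left by d3 = 17 → (-17, -28/3)
  seg 4: right by d6 = -52/3 → (-103/3, -28/3)
  seg 5: up by d7 = 1 → (-103/3, -25/3)
  seg 6: down by d4 = 8/3 → (-103/3, -11)
  seg 7: down by d7 = 1 → (-103/3, -12)
  seg 8: up by d3 = 17 → (-103/3, 5)
  seg 9: down by d10 = -13/3 → (-103/3, 28/3)

d6 = -52/3
d7 = 1
d8 = 83/6
d9 = 97/3
d10 = -13/3
d11 = -515/3
endpoint = (-103/3, 28/3)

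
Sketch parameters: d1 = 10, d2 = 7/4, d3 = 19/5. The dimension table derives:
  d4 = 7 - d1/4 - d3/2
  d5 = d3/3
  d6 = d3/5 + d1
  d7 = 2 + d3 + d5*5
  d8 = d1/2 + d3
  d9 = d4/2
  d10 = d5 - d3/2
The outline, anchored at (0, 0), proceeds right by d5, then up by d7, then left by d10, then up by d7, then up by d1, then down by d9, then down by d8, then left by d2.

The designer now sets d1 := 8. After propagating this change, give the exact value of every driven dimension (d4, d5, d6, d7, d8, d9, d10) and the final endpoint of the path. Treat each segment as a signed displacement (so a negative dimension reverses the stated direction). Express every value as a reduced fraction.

d4 = 31/10
d5 = 19/15
d6 = 219/25
d7 = 182/15
d8 = 39/5
d9 = 31/20
d10 = -19/30
endpoint = (3/20, 275/12)

Apply edit: d1 := 8
  d4 = 7 - d1/4 - d3/2 = 31/10
  d5 = d3/3 = 19/15
  d6 = d3/5 + d1 = 219/25
  d7 = 2 + d3 + d5*5 = 182/15
  d8 = d1/2 + d3 = 39/5
  d9 = d4/2 = 31/20
  d10 = d5 - d3/2 = -19/30
Walk from origin (0, 0):
  seg 1: right by d5 = 19/15 → (19/15, 0)
  seg 2: up by d7 = 182/15 → (19/15, 182/15)
  seg 3: left by d10 = -19/30 → (19/10, 182/15)
  seg 4: up by d7 = 182/15 → (19/10, 364/15)
  seg 5: up by d1 = 8 → (19/10, 484/15)
  seg 6: down by d9 = 31/20 → (19/10, 1843/60)
  seg 7: down by d8 = 39/5 → (19/10, 275/12)
  seg 8: left by d2 = 7/4 → (3/20, 275/12)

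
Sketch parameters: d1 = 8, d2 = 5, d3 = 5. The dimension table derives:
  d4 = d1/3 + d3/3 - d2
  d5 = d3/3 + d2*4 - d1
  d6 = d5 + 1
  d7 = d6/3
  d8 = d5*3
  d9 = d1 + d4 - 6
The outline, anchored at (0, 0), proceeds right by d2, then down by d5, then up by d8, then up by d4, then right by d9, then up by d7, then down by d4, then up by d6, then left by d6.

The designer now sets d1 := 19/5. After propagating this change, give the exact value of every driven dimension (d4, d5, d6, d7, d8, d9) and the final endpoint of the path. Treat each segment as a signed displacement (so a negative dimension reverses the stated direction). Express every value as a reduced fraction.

Apply edit: d1 := 19/5
  d4 = d1/3 + d3/3 - d2 = -31/15
  d5 = d3/3 + d2*4 - d1 = 268/15
  d6 = d5 + 1 = 283/15
  d7 = d6/3 = 283/45
  d8 = d5*3 = 268/5
  d9 = d1 + d4 - 6 = -64/15
Walk from origin (0, 0):
  seg 1: right by d2 = 5 → (5, 0)
  seg 2: down by d5 = 268/15 → (5, -268/15)
  seg 3: up by d8 = 268/5 → (5, 536/15)
  seg 4: up by d4 = -31/15 → (5, 101/3)
  seg 5: right by d9 = -64/15 → (11/15, 101/3)
  seg 6: up by d7 = 283/45 → (11/15, 1798/45)
  seg 7: down by d4 = -31/15 → (11/15, 1891/45)
  seg 8: up by d6 = 283/15 → (11/15, 548/9)
  seg 9: left by d6 = 283/15 → (-272/15, 548/9)

d4 = -31/15
d5 = 268/15
d6 = 283/15
d7 = 283/45
d8 = 268/5
d9 = -64/15
endpoint = (-272/15, 548/9)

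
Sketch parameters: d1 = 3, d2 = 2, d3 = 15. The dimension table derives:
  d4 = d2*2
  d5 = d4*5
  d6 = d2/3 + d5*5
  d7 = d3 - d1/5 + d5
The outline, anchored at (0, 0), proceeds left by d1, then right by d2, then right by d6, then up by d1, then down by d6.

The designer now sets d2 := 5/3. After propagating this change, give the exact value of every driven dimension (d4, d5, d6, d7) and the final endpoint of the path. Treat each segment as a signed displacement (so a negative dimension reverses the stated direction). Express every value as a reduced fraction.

Apply edit: d2 := 5/3
  d4 = d2*2 = 10/3
  d5 = d4*5 = 50/3
  d6 = d2/3 + d5*5 = 755/9
  d7 = d3 - d1/5 + d5 = 466/15
Walk from origin (0, 0):
  seg 1: left by d1 = 3 → (-3, 0)
  seg 2: right by d2 = 5/3 → (-4/3, 0)
  seg 3: right by d6 = 755/9 → (743/9, 0)
  seg 4: up by d1 = 3 → (743/9, 3)
  seg 5: down by d6 = 755/9 → (743/9, -728/9)

d4 = 10/3
d5 = 50/3
d6 = 755/9
d7 = 466/15
endpoint = (743/9, -728/9)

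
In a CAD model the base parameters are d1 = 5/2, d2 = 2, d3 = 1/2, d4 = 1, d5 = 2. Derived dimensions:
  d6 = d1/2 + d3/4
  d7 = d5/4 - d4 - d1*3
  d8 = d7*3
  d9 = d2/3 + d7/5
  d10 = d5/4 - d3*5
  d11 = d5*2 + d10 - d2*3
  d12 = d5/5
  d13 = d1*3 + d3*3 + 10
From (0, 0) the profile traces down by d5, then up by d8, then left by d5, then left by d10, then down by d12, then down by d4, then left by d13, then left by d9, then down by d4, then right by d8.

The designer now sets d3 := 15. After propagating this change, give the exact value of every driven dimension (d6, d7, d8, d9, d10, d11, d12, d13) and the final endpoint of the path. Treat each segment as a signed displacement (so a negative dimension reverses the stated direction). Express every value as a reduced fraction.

d6 = 5
d7 = -8
d8 = -24
d9 = -14/15
d10 = -149/2
d11 = -153/2
d12 = 2/5
d13 = 125/2
endpoint = (-196/15, -142/5)

Apply edit: d3 := 15
  d6 = d1/2 + d3/4 = 5
  d7 = d5/4 - d4 - d1*3 = -8
  d8 = d7*3 = -24
  d9 = d2/3 + d7/5 = -14/15
  d10 = d5/4 - d3*5 = -149/2
  d11 = d5*2 + d10 - d2*3 = -153/2
  d12 = d5/5 = 2/5
  d13 = d1*3 + d3*3 + 10 = 125/2
Walk from origin (0, 0):
  seg 1: down by d5 = 2 → (0, -2)
  seg 2: up by d8 = -24 → (0, -26)
  seg 3: left by d5 = 2 → (-2, -26)
  seg 4: left by d10 = -149/2 → (145/2, -26)
  seg 5: down by d12 = 2/5 → (145/2, -132/5)
  seg 6: down by d4 = 1 → (145/2, -137/5)
  seg 7: left by d13 = 125/2 → (10, -137/5)
  seg 8: left by d9 = -14/15 → (164/15, -137/5)
  seg 9: down by d4 = 1 → (164/15, -142/5)
  seg 10: right by d8 = -24 → (-196/15, -142/5)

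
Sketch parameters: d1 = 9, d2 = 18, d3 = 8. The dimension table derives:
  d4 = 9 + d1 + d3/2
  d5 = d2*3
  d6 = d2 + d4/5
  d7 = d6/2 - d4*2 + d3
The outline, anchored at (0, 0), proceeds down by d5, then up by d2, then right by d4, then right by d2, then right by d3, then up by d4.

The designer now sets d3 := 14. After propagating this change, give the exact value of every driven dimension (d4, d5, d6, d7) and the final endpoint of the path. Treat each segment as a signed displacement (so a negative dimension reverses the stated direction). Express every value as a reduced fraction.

d4 = 25
d5 = 54
d6 = 23
d7 = -49/2
endpoint = (57, -11)

Apply edit: d3 := 14
  d4 = 9 + d1 + d3/2 = 25
  d5 = d2*3 = 54
  d6 = d2 + d4/5 = 23
  d7 = d6/2 - d4*2 + d3 = -49/2
Walk from origin (0, 0):
  seg 1: down by d5 = 54 → (0, -54)
  seg 2: up by d2 = 18 → (0, -36)
  seg 3: right by d4 = 25 → (25, -36)
  seg 4: right by d2 = 18 → (43, -36)
  seg 5: right by d3 = 14 → (57, -36)
  seg 6: up by d4 = 25 → (57, -11)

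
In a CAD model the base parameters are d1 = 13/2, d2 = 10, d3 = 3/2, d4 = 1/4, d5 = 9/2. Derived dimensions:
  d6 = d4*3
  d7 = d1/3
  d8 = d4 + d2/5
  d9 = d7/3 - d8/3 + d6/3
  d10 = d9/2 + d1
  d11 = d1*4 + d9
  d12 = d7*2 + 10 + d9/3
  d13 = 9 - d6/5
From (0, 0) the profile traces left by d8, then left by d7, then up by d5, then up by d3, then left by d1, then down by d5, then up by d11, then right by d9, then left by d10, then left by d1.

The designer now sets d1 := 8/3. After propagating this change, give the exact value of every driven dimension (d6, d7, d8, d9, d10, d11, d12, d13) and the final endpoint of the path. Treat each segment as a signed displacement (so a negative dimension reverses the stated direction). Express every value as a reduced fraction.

Apply edit: d1 := 8/3
  d6 = d4*3 = 3/4
  d7 = d1/3 = 8/9
  d8 = d4 + d2/5 = 9/4
  d9 = d7/3 - d8/3 + d6/3 = -11/54
  d10 = d9/2 + d1 = 277/108
  d11 = d1*4 + d9 = 565/54
  d12 = d7*2 + 10 + d9/3 = 1897/162
  d13 = 9 - d6/5 = 177/20
Walk from origin (0, 0):
  seg 1: left by d8 = 9/4 → (-9/4, 0)
  seg 2: left by d7 = 8/9 → (-113/36, 0)
  seg 3: up by d5 = 9/2 → (-113/36, 9/2)
  seg 4: up by d3 = 3/2 → (-113/36, 6)
  seg 5: left by d1 = 8/3 → (-209/36, 6)
  seg 6: down by d5 = 9/2 → (-209/36, 3/2)
  seg 7: up by d11 = 565/54 → (-209/36, 323/27)
  seg 8: right by d9 = -11/54 → (-649/108, 323/27)
  seg 9: left by d10 = 277/108 → (-463/54, 323/27)
  seg 10: left by d1 = 8/3 → (-607/54, 323/27)

d6 = 3/4
d7 = 8/9
d8 = 9/4
d9 = -11/54
d10 = 277/108
d11 = 565/54
d12 = 1897/162
d13 = 177/20
endpoint = (-607/54, 323/27)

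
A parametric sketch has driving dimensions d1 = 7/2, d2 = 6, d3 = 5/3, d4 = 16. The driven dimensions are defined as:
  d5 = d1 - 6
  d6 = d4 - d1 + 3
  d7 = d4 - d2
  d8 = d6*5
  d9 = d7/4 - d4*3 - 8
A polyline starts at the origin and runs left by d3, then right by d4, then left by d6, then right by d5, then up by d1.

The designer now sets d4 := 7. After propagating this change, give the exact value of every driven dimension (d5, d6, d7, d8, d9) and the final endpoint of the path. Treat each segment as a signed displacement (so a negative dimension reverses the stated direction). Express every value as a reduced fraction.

d5 = -5/2
d6 = 13/2
d7 = 1
d8 = 65/2
d9 = -115/4
endpoint = (-11/3, 7/2)

Apply edit: d4 := 7
  d5 = d1 - 6 = -5/2
  d6 = d4 - d1 + 3 = 13/2
  d7 = d4 - d2 = 1
  d8 = d6*5 = 65/2
  d9 = d7/4 - d4*3 - 8 = -115/4
Walk from origin (0, 0):
  seg 1: left by d3 = 5/3 → (-5/3, 0)
  seg 2: right by d4 = 7 → (16/3, 0)
  seg 3: left by d6 = 13/2 → (-7/6, 0)
  seg 4: right by d5 = -5/2 → (-11/3, 0)
  seg 5: up by d1 = 7/2 → (-11/3, 7/2)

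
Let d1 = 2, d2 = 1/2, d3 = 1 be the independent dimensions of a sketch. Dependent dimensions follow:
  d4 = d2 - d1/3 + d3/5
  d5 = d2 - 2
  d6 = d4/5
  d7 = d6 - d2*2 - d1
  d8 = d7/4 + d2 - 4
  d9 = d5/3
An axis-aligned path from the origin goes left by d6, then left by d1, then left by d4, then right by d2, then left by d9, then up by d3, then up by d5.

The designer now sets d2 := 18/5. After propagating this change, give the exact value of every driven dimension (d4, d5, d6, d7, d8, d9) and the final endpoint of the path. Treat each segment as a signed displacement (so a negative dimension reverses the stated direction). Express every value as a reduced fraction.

d4 = 47/15
d5 = 8/5
d6 = 47/75
d7 = -643/75
d8 = -763/300
d9 = 8/15
endpoint = (-202/75, 13/5)

Apply edit: d2 := 18/5
  d4 = d2 - d1/3 + d3/5 = 47/15
  d5 = d2 - 2 = 8/5
  d6 = d4/5 = 47/75
  d7 = d6 - d2*2 - d1 = -643/75
  d8 = d7/4 + d2 - 4 = -763/300
  d9 = d5/3 = 8/15
Walk from origin (0, 0):
  seg 1: left by d6 = 47/75 → (-47/75, 0)
  seg 2: left by d1 = 2 → (-197/75, 0)
  seg 3: left by d4 = 47/15 → (-144/25, 0)
  seg 4: right by d2 = 18/5 → (-54/25, 0)
  seg 5: left by d9 = 8/15 → (-202/75, 0)
  seg 6: up by d3 = 1 → (-202/75, 1)
  seg 7: up by d5 = 8/5 → (-202/75, 13/5)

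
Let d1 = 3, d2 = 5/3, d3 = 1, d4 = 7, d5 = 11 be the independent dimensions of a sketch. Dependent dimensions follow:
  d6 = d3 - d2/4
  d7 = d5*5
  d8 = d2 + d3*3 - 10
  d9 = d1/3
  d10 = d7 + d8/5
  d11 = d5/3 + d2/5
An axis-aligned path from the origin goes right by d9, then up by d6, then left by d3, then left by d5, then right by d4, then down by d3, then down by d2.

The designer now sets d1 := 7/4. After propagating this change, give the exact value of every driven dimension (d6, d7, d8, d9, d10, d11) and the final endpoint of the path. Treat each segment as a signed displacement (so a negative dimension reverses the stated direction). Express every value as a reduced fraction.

Apply edit: d1 := 7/4
  d6 = d3 - d2/4 = 7/12
  d7 = d5*5 = 55
  d8 = d2 + d3*3 - 10 = -16/3
  d9 = d1/3 = 7/12
  d10 = d7 + d8/5 = 809/15
  d11 = d5/3 + d2/5 = 4
Walk from origin (0, 0):
  seg 1: right by d9 = 7/12 → (7/12, 0)
  seg 2: up by d6 = 7/12 → (7/12, 7/12)
  seg 3: left by d3 = 1 → (-5/12, 7/12)
  seg 4: left by d5 = 11 → (-137/12, 7/12)
  seg 5: right by d4 = 7 → (-53/12, 7/12)
  seg 6: down by d3 = 1 → (-53/12, -5/12)
  seg 7: down by d2 = 5/3 → (-53/12, -25/12)

d6 = 7/12
d7 = 55
d8 = -16/3
d9 = 7/12
d10 = 809/15
d11 = 4
endpoint = (-53/12, -25/12)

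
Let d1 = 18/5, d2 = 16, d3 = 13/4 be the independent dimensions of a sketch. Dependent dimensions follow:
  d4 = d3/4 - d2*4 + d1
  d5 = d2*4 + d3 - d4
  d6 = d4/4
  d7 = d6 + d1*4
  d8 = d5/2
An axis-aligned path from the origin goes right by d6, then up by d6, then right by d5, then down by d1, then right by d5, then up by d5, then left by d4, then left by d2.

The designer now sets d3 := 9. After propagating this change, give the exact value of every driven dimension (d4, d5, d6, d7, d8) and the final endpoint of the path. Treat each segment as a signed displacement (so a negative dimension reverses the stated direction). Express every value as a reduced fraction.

d4 = -1163/20
d5 = 2623/20
d6 = -1163/80
d7 = -11/80
d8 = 2623/40
endpoint = (23193/80, 9041/80)

Apply edit: d3 := 9
  d4 = d3/4 - d2*4 + d1 = -1163/20
  d5 = d2*4 + d3 - d4 = 2623/20
  d6 = d4/4 = -1163/80
  d7 = d6 + d1*4 = -11/80
  d8 = d5/2 = 2623/40
Walk from origin (0, 0):
  seg 1: right by d6 = -1163/80 → (-1163/80, 0)
  seg 2: up by d6 = -1163/80 → (-1163/80, -1163/80)
  seg 3: right by d5 = 2623/20 → (9329/80, -1163/80)
  seg 4: down by d1 = 18/5 → (9329/80, -1451/80)
  seg 5: right by d5 = 2623/20 → (19821/80, -1451/80)
  seg 6: up by d5 = 2623/20 → (19821/80, 9041/80)
  seg 7: left by d4 = -1163/20 → (24473/80, 9041/80)
  seg 8: left by d2 = 16 → (23193/80, 9041/80)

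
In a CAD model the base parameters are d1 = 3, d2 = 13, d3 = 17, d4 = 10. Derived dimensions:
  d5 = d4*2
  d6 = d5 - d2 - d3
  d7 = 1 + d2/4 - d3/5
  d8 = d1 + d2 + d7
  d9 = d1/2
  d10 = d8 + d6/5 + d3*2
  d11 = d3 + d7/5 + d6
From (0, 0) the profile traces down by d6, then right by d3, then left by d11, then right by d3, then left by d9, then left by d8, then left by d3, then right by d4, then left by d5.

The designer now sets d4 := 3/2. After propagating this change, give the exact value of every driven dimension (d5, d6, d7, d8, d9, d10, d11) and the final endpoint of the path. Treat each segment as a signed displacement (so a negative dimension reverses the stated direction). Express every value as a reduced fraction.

d5 = 3
d6 = -27
d7 = 17/20
d8 = 337/20
d9 = 3/2
d10 = 909/20
d11 = -983/100
endpoint = (349/50, 27)

Apply edit: d4 := 3/2
  d5 = d4*2 = 3
  d6 = d5 - d2 - d3 = -27
  d7 = 1 + d2/4 - d3/5 = 17/20
  d8 = d1 + d2 + d7 = 337/20
  d9 = d1/2 = 3/2
  d10 = d8 + d6/5 + d3*2 = 909/20
  d11 = d3 + d7/5 + d6 = -983/100
Walk from origin (0, 0):
  seg 1: down by d6 = -27 → (0, 27)
  seg 2: right by d3 = 17 → (17, 27)
  seg 3: left by d11 = -983/100 → (2683/100, 27)
  seg 4: right by d3 = 17 → (4383/100, 27)
  seg 5: left by d9 = 3/2 → (4233/100, 27)
  seg 6: left by d8 = 337/20 → (637/25, 27)
  seg 7: left by d3 = 17 → (212/25, 27)
  seg 8: right by d4 = 3/2 → (499/50, 27)
  seg 9: left by d5 = 3 → (349/50, 27)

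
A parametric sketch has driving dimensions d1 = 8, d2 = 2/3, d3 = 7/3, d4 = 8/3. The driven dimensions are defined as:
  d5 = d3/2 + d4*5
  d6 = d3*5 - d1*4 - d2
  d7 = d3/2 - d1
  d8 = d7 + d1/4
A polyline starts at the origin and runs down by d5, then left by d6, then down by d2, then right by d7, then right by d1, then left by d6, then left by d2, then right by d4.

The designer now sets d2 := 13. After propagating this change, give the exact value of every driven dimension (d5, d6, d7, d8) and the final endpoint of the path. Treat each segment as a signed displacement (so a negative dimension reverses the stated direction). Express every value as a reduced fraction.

Apply edit: d2 := 13
  d5 = d3/2 + d4*5 = 29/2
  d6 = d3*5 - d1*4 - d2 = -100/3
  d7 = d3/2 - d1 = -41/6
  d8 = d7 + d1/4 = -29/6
Walk from origin (0, 0):
  seg 1: down by d5 = 29/2 → (0, -29/2)
  seg 2: left by d6 = -100/3 → (100/3, -29/2)
  seg 3: down by d2 = 13 → (100/3, -55/2)
  seg 4: right by d7 = -41/6 → (53/2, -55/2)
  seg 5: right by d1 = 8 → (69/2, -55/2)
  seg 6: left by d6 = -100/3 → (407/6, -55/2)
  seg 7: left by d2 = 13 → (329/6, -55/2)
  seg 8: right by d4 = 8/3 → (115/2, -55/2)

d5 = 29/2
d6 = -100/3
d7 = -41/6
d8 = -29/6
endpoint = (115/2, -55/2)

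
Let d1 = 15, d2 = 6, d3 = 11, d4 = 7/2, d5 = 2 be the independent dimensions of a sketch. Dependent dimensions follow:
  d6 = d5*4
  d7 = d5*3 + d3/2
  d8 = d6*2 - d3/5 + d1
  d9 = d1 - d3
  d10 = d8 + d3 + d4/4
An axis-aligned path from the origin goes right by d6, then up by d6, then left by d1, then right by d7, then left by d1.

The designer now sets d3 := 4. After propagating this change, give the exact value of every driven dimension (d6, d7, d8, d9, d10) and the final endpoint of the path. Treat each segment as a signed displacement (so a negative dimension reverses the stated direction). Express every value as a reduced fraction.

Apply edit: d3 := 4
  d6 = d5*4 = 8
  d7 = d5*3 + d3/2 = 8
  d8 = d6*2 - d3/5 + d1 = 151/5
  d9 = d1 - d3 = 11
  d10 = d8 + d3 + d4/4 = 1403/40
Walk from origin (0, 0):
  seg 1: right by d6 = 8 → (8, 0)
  seg 2: up by d6 = 8 → (8, 8)
  seg 3: left by d1 = 15 → (-7, 8)
  seg 4: right by d7 = 8 → (1, 8)
  seg 5: left by d1 = 15 → (-14, 8)

d6 = 8
d7 = 8
d8 = 151/5
d9 = 11
d10 = 1403/40
endpoint = (-14, 8)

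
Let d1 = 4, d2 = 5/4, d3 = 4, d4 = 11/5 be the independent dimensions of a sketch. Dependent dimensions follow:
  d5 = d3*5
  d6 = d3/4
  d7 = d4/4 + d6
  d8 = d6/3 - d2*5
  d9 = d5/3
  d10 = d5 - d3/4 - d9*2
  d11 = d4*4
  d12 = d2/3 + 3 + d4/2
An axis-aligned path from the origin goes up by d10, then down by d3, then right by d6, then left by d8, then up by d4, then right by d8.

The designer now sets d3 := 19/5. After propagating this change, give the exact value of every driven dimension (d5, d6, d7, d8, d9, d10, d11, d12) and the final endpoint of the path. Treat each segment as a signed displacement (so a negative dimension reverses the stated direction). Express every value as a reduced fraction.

Apply edit: d3 := 19/5
  d5 = d3*5 = 19
  d6 = d3/4 = 19/20
  d7 = d4/4 + d6 = 3/2
  d8 = d6/3 - d2*5 = -89/15
  d9 = d5/3 = 19/3
  d10 = d5 - d3/4 - d9*2 = 323/60
  d11 = d4*4 = 44/5
  d12 = d2/3 + 3 + d4/2 = 271/60
Walk from origin (0, 0):
  seg 1: up by d10 = 323/60 → (0, 323/60)
  seg 2: down by d3 = 19/5 → (0, 19/12)
  seg 3: right by d6 = 19/20 → (19/20, 19/12)
  seg 4: left by d8 = -89/15 → (413/60, 19/12)
  seg 5: up by d4 = 11/5 → (413/60, 227/60)
  seg 6: right by d8 = -89/15 → (19/20, 227/60)

d5 = 19
d6 = 19/20
d7 = 3/2
d8 = -89/15
d9 = 19/3
d10 = 323/60
d11 = 44/5
d12 = 271/60
endpoint = (19/20, 227/60)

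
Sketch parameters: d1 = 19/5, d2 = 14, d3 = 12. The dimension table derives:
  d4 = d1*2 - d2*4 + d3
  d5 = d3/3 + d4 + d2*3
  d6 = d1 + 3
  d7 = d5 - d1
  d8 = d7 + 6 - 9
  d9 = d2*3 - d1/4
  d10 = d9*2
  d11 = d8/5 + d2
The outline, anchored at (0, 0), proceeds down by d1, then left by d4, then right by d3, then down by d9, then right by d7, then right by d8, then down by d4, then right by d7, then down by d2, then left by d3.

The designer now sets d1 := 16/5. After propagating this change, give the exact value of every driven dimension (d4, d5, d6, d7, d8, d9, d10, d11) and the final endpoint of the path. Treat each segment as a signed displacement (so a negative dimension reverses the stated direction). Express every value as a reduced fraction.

d4 = -188/5
d5 = 42/5
d6 = 31/5
d7 = 26/5
d8 = 11/5
d9 = 206/5
d10 = 412/5
d11 = 361/25
endpoint = (251/5, -104/5)

Apply edit: d1 := 16/5
  d4 = d1*2 - d2*4 + d3 = -188/5
  d5 = d3/3 + d4 + d2*3 = 42/5
  d6 = d1 + 3 = 31/5
  d7 = d5 - d1 = 26/5
  d8 = d7 + 6 - 9 = 11/5
  d9 = d2*3 - d1/4 = 206/5
  d10 = d9*2 = 412/5
  d11 = d8/5 + d2 = 361/25
Walk from origin (0, 0):
  seg 1: down by d1 = 16/5 → (0, -16/5)
  seg 2: left by d4 = -188/5 → (188/5, -16/5)
  seg 3: right by d3 = 12 → (248/5, -16/5)
  seg 4: down by d9 = 206/5 → (248/5, -222/5)
  seg 5: right by d7 = 26/5 → (274/5, -222/5)
  seg 6: right by d8 = 11/5 → (57, -222/5)
  seg 7: down by d4 = -188/5 → (57, -34/5)
  seg 8: right by d7 = 26/5 → (311/5, -34/5)
  seg 9: down by d2 = 14 → (311/5, -104/5)
  seg 10: left by d3 = 12 → (251/5, -104/5)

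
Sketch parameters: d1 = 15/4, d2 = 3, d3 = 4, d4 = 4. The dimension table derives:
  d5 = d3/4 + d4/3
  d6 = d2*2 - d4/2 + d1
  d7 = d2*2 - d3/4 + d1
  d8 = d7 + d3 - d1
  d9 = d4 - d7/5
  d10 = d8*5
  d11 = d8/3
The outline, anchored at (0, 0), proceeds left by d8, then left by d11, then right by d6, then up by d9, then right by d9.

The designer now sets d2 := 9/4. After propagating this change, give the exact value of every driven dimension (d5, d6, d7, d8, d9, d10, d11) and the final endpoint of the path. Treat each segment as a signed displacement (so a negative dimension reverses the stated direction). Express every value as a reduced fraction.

d5 = 7/3
d6 = 25/4
d7 = 29/4
d8 = 15/2
d9 = 51/20
d10 = 75/2
d11 = 5/2
endpoint = (-6/5, 51/20)

Apply edit: d2 := 9/4
  d5 = d3/4 + d4/3 = 7/3
  d6 = d2*2 - d4/2 + d1 = 25/4
  d7 = d2*2 - d3/4 + d1 = 29/4
  d8 = d7 + d3 - d1 = 15/2
  d9 = d4 - d7/5 = 51/20
  d10 = d8*5 = 75/2
  d11 = d8/3 = 5/2
Walk from origin (0, 0):
  seg 1: left by d8 = 15/2 → (-15/2, 0)
  seg 2: left by d11 = 5/2 → (-10, 0)
  seg 3: right by d6 = 25/4 → (-15/4, 0)
  seg 4: up by d9 = 51/20 → (-15/4, 51/20)
  seg 5: right by d9 = 51/20 → (-6/5, 51/20)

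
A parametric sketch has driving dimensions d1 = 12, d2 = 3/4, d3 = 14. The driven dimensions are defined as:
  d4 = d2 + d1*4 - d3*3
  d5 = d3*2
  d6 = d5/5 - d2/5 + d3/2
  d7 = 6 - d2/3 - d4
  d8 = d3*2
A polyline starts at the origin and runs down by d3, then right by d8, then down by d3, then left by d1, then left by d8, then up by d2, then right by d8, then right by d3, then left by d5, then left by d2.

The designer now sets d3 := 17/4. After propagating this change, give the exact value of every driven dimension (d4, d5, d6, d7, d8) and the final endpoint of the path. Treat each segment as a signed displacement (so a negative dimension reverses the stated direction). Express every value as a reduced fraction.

Apply edit: d3 := 17/4
  d4 = d2 + d1*4 - d3*3 = 36
  d5 = d3*2 = 17/2
  d6 = d5/5 - d2/5 + d3/2 = 147/40
  d7 = 6 - d2/3 - d4 = -121/4
  d8 = d3*2 = 17/2
Walk from origin (0, 0):
  seg 1: down by d3 = 17/4 → (0, -17/4)
  seg 2: right by d8 = 17/2 → (17/2, -17/4)
  seg 3: down by d3 = 17/4 → (17/2, -17/2)
  seg 4: left by d1 = 12 → (-7/2, -17/2)
  seg 5: left by d8 = 17/2 → (-12, -17/2)
  seg 6: up by d2 = 3/4 → (-12, -31/4)
  seg 7: right by d8 = 17/2 → (-7/2, -31/4)
  seg 8: right by d3 = 17/4 → (3/4, -31/4)
  seg 9: left by d5 = 17/2 → (-31/4, -31/4)
  seg 10: left by d2 = 3/4 → (-17/2, -31/4)

d4 = 36
d5 = 17/2
d6 = 147/40
d7 = -121/4
d8 = 17/2
endpoint = (-17/2, -31/4)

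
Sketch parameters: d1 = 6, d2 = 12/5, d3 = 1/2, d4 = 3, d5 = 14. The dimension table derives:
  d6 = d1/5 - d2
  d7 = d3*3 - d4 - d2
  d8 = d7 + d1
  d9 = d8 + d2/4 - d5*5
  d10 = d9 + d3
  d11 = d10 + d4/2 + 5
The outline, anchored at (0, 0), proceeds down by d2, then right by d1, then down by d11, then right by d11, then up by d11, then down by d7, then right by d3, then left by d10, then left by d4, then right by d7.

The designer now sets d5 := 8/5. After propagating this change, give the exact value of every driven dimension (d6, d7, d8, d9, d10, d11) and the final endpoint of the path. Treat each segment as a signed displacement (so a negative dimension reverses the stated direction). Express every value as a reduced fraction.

Apply edit: d5 := 8/5
  d6 = d1/5 - d2 = -6/5
  d7 = d3*3 - d4 - d2 = -39/10
  d8 = d7 + d1 = 21/10
  d9 = d8 + d2/4 - d5*5 = -53/10
  d10 = d9 + d3 = -24/5
  d11 = d10 + d4/2 + 5 = 17/10
Walk from origin (0, 0):
  seg 1: down by d2 = 12/5 → (0, -12/5)
  seg 2: right by d1 = 6 → (6, -12/5)
  seg 3: down by d11 = 17/10 → (6, -41/10)
  seg 4: right by d11 = 17/10 → (77/10, -41/10)
  seg 5: up by d11 = 17/10 → (77/10, -12/5)
  seg 6: down by d7 = -39/10 → (77/10, 3/2)
  seg 7: right by d3 = 1/2 → (41/5, 3/2)
  seg 8: left by d10 = -24/5 → (13, 3/2)
  seg 9: left by d4 = 3 → (10, 3/2)
  seg 10: right by d7 = -39/10 → (61/10, 3/2)

d6 = -6/5
d7 = -39/10
d8 = 21/10
d9 = -53/10
d10 = -24/5
d11 = 17/10
endpoint = (61/10, 3/2)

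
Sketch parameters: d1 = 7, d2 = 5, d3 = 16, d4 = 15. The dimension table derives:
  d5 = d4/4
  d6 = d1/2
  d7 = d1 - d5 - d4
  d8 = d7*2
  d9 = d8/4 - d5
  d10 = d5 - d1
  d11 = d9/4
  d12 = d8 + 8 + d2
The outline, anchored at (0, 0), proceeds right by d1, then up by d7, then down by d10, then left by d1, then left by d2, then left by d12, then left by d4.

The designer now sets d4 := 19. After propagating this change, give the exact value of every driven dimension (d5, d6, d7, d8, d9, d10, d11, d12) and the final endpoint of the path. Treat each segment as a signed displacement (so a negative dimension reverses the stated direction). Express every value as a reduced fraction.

d5 = 19/4
d6 = 7/2
d7 = -67/4
d8 = -67/2
d9 = -105/8
d10 = -9/4
d11 = -105/32
d12 = -41/2
endpoint = (-7/2, -29/2)

Apply edit: d4 := 19
  d5 = d4/4 = 19/4
  d6 = d1/2 = 7/2
  d7 = d1 - d5 - d4 = -67/4
  d8 = d7*2 = -67/2
  d9 = d8/4 - d5 = -105/8
  d10 = d5 - d1 = -9/4
  d11 = d9/4 = -105/32
  d12 = d8 + 8 + d2 = -41/2
Walk from origin (0, 0):
  seg 1: right by d1 = 7 → (7, 0)
  seg 2: up by d7 = -67/4 → (7, -67/4)
  seg 3: down by d10 = -9/4 → (7, -29/2)
  seg 4: left by d1 = 7 → (0, -29/2)
  seg 5: left by d2 = 5 → (-5, -29/2)
  seg 6: left by d12 = -41/2 → (31/2, -29/2)
  seg 7: left by d4 = 19 → (-7/2, -29/2)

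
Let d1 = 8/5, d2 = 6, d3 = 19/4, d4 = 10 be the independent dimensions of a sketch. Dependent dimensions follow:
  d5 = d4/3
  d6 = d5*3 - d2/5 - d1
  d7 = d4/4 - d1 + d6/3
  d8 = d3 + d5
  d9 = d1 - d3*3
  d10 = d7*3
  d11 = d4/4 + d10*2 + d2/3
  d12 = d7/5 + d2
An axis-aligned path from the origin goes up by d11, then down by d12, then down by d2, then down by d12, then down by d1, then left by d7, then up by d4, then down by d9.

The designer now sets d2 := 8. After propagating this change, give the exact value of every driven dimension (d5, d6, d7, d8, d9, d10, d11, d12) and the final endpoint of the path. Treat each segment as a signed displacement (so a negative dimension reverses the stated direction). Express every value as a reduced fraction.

Apply edit: d2 := 8
  d5 = d4/3 = 10/3
  d6 = d5*3 - d2/5 - d1 = 34/5
  d7 = d4/4 - d1 + d6/3 = 19/6
  d8 = d3 + d5 = 97/12
  d9 = d1 - d3*3 = -253/20
  d10 = d7*3 = 19/2
  d11 = d4/4 + d10*2 + d2/3 = 145/6
  d12 = d7/5 + d2 = 259/30
Walk from origin (0, 0):
  seg 1: up by d11 = 145/6 → (0, 145/6)
  seg 2: down by d12 = 259/30 → (0, 233/15)
  seg 3: down by d2 = 8 → (0, 113/15)
  seg 4: down by d12 = 259/30 → (0, -11/10)
  seg 5: down by d1 = 8/5 → (0, -27/10)
  seg 6: left by d7 = 19/6 → (-19/6, -27/10)
  seg 7: up by d4 = 10 → (-19/6, 73/10)
  seg 8: down by d9 = -253/20 → (-19/6, 399/20)

d5 = 10/3
d6 = 34/5
d7 = 19/6
d8 = 97/12
d9 = -253/20
d10 = 19/2
d11 = 145/6
d12 = 259/30
endpoint = (-19/6, 399/20)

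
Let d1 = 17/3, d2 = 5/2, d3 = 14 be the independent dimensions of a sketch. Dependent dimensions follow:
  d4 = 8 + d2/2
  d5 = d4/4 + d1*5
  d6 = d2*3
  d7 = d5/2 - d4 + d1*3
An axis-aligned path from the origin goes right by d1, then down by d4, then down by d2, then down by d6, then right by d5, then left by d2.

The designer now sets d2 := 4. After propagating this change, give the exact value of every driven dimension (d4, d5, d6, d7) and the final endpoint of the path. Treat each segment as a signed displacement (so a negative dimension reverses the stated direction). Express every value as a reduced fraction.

d4 = 10
d5 = 185/6
d6 = 12
d7 = 269/12
endpoint = (65/2, -26)

Apply edit: d2 := 4
  d4 = 8 + d2/2 = 10
  d5 = d4/4 + d1*5 = 185/6
  d6 = d2*3 = 12
  d7 = d5/2 - d4 + d1*3 = 269/12
Walk from origin (0, 0):
  seg 1: right by d1 = 17/3 → (17/3, 0)
  seg 2: down by d4 = 10 → (17/3, -10)
  seg 3: down by d2 = 4 → (17/3, -14)
  seg 4: down by d6 = 12 → (17/3, -26)
  seg 5: right by d5 = 185/6 → (73/2, -26)
  seg 6: left by d2 = 4 → (65/2, -26)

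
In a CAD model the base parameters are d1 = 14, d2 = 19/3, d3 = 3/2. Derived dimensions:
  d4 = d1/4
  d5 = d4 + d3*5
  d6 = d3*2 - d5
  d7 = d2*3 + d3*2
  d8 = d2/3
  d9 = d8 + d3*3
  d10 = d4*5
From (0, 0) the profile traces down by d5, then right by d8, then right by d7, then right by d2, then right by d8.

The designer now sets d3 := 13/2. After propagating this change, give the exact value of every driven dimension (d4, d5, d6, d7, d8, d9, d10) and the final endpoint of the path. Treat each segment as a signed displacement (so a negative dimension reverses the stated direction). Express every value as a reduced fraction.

Apply edit: d3 := 13/2
  d4 = d1/4 = 7/2
  d5 = d4 + d3*5 = 36
  d6 = d3*2 - d5 = -23
  d7 = d2*3 + d3*2 = 32
  d8 = d2/3 = 19/9
  d9 = d8 + d3*3 = 389/18
  d10 = d4*5 = 35/2
Walk from origin (0, 0):
  seg 1: down by d5 = 36 → (0, -36)
  seg 2: right by d8 = 19/9 → (19/9, -36)
  seg 3: right by d7 = 32 → (307/9, -36)
  seg 4: right by d2 = 19/3 → (364/9, -36)
  seg 5: right by d8 = 19/9 → (383/9, -36)

d4 = 7/2
d5 = 36
d6 = -23
d7 = 32
d8 = 19/9
d9 = 389/18
d10 = 35/2
endpoint = (383/9, -36)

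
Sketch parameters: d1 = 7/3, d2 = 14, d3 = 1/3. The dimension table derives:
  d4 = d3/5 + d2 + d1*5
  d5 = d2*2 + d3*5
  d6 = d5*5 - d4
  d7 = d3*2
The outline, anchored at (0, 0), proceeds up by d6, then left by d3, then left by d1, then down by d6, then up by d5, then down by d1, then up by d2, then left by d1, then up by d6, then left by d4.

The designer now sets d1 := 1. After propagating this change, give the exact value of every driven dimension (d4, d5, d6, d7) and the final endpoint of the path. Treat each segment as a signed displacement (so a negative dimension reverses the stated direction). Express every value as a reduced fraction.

d4 = 286/15
d5 = 89/3
d6 = 1939/15
d7 = 2/3
endpoint = (-107/5, 2579/15)

Apply edit: d1 := 1
  d4 = d3/5 + d2 + d1*5 = 286/15
  d5 = d2*2 + d3*5 = 89/3
  d6 = d5*5 - d4 = 1939/15
  d7 = d3*2 = 2/3
Walk from origin (0, 0):
  seg 1: up by d6 = 1939/15 → (0, 1939/15)
  seg 2: left by d3 = 1/3 → (-1/3, 1939/15)
  seg 3: left by d1 = 1 → (-4/3, 1939/15)
  seg 4: down by d6 = 1939/15 → (-4/3, 0)
  seg 5: up by d5 = 89/3 → (-4/3, 89/3)
  seg 6: down by d1 = 1 → (-4/3, 86/3)
  seg 7: up by d2 = 14 → (-4/3, 128/3)
  seg 8: left by d1 = 1 → (-7/3, 128/3)
  seg 9: up by d6 = 1939/15 → (-7/3, 2579/15)
  seg 10: left by d4 = 286/15 → (-107/5, 2579/15)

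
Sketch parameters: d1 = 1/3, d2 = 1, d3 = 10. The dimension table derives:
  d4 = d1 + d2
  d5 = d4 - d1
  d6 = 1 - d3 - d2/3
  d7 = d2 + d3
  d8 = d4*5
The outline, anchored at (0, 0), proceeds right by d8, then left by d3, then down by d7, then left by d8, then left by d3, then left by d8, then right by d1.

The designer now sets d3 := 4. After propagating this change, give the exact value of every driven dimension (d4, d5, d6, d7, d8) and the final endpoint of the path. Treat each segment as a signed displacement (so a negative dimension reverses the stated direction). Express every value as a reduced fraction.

d4 = 4/3
d5 = 1
d6 = -10/3
d7 = 5
d8 = 20/3
endpoint = (-43/3, -5)

Apply edit: d3 := 4
  d4 = d1 + d2 = 4/3
  d5 = d4 - d1 = 1
  d6 = 1 - d3 - d2/3 = -10/3
  d7 = d2 + d3 = 5
  d8 = d4*5 = 20/3
Walk from origin (0, 0):
  seg 1: right by d8 = 20/3 → (20/3, 0)
  seg 2: left by d3 = 4 → (8/3, 0)
  seg 3: down by d7 = 5 → (8/3, -5)
  seg 4: left by d8 = 20/3 → (-4, -5)
  seg 5: left by d3 = 4 → (-8, -5)
  seg 6: left by d8 = 20/3 → (-44/3, -5)
  seg 7: right by d1 = 1/3 → (-43/3, -5)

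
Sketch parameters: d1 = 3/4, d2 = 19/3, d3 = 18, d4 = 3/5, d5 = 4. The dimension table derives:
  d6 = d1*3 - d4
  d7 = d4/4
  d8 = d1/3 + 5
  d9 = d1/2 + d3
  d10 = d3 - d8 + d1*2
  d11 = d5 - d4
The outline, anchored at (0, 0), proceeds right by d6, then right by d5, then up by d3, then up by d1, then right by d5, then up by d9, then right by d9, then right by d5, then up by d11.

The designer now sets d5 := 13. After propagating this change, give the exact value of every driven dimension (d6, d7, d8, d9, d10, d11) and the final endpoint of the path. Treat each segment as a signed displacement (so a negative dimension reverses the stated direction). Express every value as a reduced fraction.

d6 = 33/20
d7 = 3/20
d8 = 21/4
d9 = 147/8
d10 = 57/4
d11 = 62/5
endpoint = (2361/40, 1981/40)

Apply edit: d5 := 13
  d6 = d1*3 - d4 = 33/20
  d7 = d4/4 = 3/20
  d8 = d1/3 + 5 = 21/4
  d9 = d1/2 + d3 = 147/8
  d10 = d3 - d8 + d1*2 = 57/4
  d11 = d5 - d4 = 62/5
Walk from origin (0, 0):
  seg 1: right by d6 = 33/20 → (33/20, 0)
  seg 2: right by d5 = 13 → (293/20, 0)
  seg 3: up by d3 = 18 → (293/20, 18)
  seg 4: up by d1 = 3/4 → (293/20, 75/4)
  seg 5: right by d5 = 13 → (553/20, 75/4)
  seg 6: up by d9 = 147/8 → (553/20, 297/8)
  seg 7: right by d9 = 147/8 → (1841/40, 297/8)
  seg 8: right by d5 = 13 → (2361/40, 297/8)
  seg 9: up by d11 = 62/5 → (2361/40, 1981/40)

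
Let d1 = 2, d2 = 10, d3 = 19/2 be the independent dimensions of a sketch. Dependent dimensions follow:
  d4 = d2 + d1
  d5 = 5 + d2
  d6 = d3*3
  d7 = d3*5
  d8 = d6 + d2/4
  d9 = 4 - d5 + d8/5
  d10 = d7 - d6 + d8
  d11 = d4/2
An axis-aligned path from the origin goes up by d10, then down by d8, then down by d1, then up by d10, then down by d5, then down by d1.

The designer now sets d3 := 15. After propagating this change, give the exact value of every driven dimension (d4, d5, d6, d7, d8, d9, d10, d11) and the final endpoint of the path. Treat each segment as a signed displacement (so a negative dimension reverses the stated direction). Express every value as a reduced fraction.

d4 = 12
d5 = 15
d6 = 45
d7 = 75
d8 = 95/2
d9 = -3/2
d10 = 155/2
d11 = 6
endpoint = (0, 177/2)

Apply edit: d3 := 15
  d4 = d2 + d1 = 12
  d5 = 5 + d2 = 15
  d6 = d3*3 = 45
  d7 = d3*5 = 75
  d8 = d6 + d2/4 = 95/2
  d9 = 4 - d5 + d8/5 = -3/2
  d10 = d7 - d6 + d8 = 155/2
  d11 = d4/2 = 6
Walk from origin (0, 0):
  seg 1: up by d10 = 155/2 → (0, 155/2)
  seg 2: down by d8 = 95/2 → (0, 30)
  seg 3: down by d1 = 2 → (0, 28)
  seg 4: up by d10 = 155/2 → (0, 211/2)
  seg 5: down by d5 = 15 → (0, 181/2)
  seg 6: down by d1 = 2 → (0, 177/2)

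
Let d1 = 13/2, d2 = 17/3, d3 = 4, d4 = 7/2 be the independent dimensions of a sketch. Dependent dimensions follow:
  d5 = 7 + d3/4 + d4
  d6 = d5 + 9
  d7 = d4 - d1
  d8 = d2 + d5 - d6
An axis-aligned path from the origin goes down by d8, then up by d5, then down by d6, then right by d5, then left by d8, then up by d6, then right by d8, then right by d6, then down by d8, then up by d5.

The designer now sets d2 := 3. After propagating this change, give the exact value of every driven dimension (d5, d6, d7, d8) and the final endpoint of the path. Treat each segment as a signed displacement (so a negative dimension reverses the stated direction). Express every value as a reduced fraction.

d5 = 23/2
d6 = 41/2
d7 = -3
d8 = -6
endpoint = (32, 35)

Apply edit: d2 := 3
  d5 = 7 + d3/4 + d4 = 23/2
  d6 = d5 + 9 = 41/2
  d7 = d4 - d1 = -3
  d8 = d2 + d5 - d6 = -6
Walk from origin (0, 0):
  seg 1: down by d8 = -6 → (0, 6)
  seg 2: up by d5 = 23/2 → (0, 35/2)
  seg 3: down by d6 = 41/2 → (0, -3)
  seg 4: right by d5 = 23/2 → (23/2, -3)
  seg 5: left by d8 = -6 → (35/2, -3)
  seg 6: up by d6 = 41/2 → (35/2, 35/2)
  seg 7: right by d8 = -6 → (23/2, 35/2)
  seg 8: right by d6 = 41/2 → (32, 35/2)
  seg 9: down by d8 = -6 → (32, 47/2)
  seg 10: up by d5 = 23/2 → (32, 35)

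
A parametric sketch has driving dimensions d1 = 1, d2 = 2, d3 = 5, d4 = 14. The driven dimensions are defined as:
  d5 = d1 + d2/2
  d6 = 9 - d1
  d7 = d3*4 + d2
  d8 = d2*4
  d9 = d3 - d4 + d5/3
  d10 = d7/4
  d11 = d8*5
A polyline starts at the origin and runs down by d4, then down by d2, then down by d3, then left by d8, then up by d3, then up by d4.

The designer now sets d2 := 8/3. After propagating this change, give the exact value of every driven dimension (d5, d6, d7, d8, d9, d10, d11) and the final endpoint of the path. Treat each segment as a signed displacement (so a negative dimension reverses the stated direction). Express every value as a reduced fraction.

d5 = 7/3
d6 = 8
d7 = 68/3
d8 = 32/3
d9 = -74/9
d10 = 17/3
d11 = 160/3
endpoint = (-32/3, -8/3)

Apply edit: d2 := 8/3
  d5 = d1 + d2/2 = 7/3
  d6 = 9 - d1 = 8
  d7 = d3*4 + d2 = 68/3
  d8 = d2*4 = 32/3
  d9 = d3 - d4 + d5/3 = -74/9
  d10 = d7/4 = 17/3
  d11 = d8*5 = 160/3
Walk from origin (0, 0):
  seg 1: down by d4 = 14 → (0, -14)
  seg 2: down by d2 = 8/3 → (0, -50/3)
  seg 3: down by d3 = 5 → (0, -65/3)
  seg 4: left by d8 = 32/3 → (-32/3, -65/3)
  seg 5: up by d3 = 5 → (-32/3, -50/3)
  seg 6: up by d4 = 14 → (-32/3, -8/3)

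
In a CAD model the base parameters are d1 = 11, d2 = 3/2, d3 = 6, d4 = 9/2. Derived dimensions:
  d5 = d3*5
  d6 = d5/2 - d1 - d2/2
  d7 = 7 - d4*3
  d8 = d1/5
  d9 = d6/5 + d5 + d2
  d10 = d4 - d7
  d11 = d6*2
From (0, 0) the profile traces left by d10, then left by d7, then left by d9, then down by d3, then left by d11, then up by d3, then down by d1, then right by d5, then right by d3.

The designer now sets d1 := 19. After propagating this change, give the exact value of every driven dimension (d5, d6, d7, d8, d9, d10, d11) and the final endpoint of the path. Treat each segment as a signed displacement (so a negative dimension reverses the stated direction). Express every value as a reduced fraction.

Apply edit: d1 := 19
  d5 = d3*5 = 30
  d6 = d5/2 - d1 - d2/2 = -19/4
  d7 = 7 - d4*3 = -13/2
  d8 = d1/5 = 19/5
  d9 = d6/5 + d5 + d2 = 611/20
  d10 = d4 - d7 = 11
  d11 = d6*2 = -19/2
Walk from origin (0, 0):
  seg 1: left by d10 = 11 → (-11, 0)
  seg 2: left by d7 = -13/2 → (-9/2, 0)
  seg 3: left by d9 = 611/20 → (-701/20, 0)
  seg 4: down by d3 = 6 → (-701/20, -6)
  seg 5: left by d11 = -19/2 → (-511/20, -6)
  seg 6: up by d3 = 6 → (-511/20, 0)
  seg 7: down by d1 = 19 → (-511/20, -19)
  seg 8: right by d5 = 30 → (89/20, -19)
  seg 9: right by d3 = 6 → (209/20, -19)

d5 = 30
d6 = -19/4
d7 = -13/2
d8 = 19/5
d9 = 611/20
d10 = 11
d11 = -19/2
endpoint = (209/20, -19)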